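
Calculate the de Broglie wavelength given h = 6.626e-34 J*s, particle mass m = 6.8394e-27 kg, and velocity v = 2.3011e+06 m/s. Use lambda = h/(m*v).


lambda = h / (m * v)
= 6.626e-34 / (6.8394e-27 * 2.3011e+06)
= 6.626e-34 / 1.5738e-20
= 4.2102e-14 m

4.2102e-14


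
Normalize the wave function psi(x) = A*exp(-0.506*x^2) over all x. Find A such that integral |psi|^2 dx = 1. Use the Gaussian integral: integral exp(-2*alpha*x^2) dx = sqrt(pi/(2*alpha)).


integral |psi|^2 dx = A^2 * sqrt(pi/(2*alpha)) = 1
A^2 = sqrt(2*alpha/pi)
= sqrt(2 * 0.506 / pi)
= 0.567565
A = sqrt(0.567565)
= 0.7534

0.7534


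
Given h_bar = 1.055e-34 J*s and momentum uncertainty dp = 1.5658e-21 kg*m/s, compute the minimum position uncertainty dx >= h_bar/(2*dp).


dx = h_bar / (2 * dp)
= 1.055e-34 / (2 * 1.5658e-21)
= 1.055e-34 / 3.1316e-21
= 3.3689e-14 m

3.3689e-14


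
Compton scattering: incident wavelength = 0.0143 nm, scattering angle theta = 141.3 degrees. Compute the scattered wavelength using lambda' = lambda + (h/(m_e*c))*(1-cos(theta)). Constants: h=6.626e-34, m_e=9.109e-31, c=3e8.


Compton wavelength: h/(m_e*c) = 2.4247e-12 m
d_lambda = 2.4247e-12 * (1 - cos(141.3 deg))
= 2.4247e-12 * 1.78043
= 4.3170e-12 m = 0.004317 nm
lambda' = 0.0143 + 0.004317
= 0.018617 nm

0.018617


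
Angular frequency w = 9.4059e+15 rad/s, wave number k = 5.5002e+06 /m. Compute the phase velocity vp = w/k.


vp = w / k
= 9.4059e+15 / 5.5002e+06
= 1.7101e+09 m/s

1.7101e+09


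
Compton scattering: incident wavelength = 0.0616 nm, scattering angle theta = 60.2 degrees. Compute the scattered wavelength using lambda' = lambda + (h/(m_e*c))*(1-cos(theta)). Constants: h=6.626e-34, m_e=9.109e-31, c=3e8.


Compton wavelength: h/(m_e*c) = 2.4247e-12 m
d_lambda = 2.4247e-12 * (1 - cos(60.2 deg))
= 2.4247e-12 * 0.503026
= 1.2197e-12 m = 0.00122 nm
lambda' = 0.0616 + 0.00122
= 0.06282 nm

0.06282


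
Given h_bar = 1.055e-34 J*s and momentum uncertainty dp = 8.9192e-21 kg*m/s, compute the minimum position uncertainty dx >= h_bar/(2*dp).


dx = h_bar / (2 * dp)
= 1.055e-34 / (2 * 8.9192e-21)
= 1.055e-34 / 1.7838e-20
= 5.9142e-15 m

5.9142e-15


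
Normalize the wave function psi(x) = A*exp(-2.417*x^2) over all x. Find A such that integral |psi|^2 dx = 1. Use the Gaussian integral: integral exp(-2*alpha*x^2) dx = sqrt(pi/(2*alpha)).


integral |psi|^2 dx = A^2 * sqrt(pi/(2*alpha)) = 1
A^2 = sqrt(2*alpha/pi)
= sqrt(2 * 2.417 / pi)
= 1.240447
A = sqrt(1.240447)
= 1.1138

1.1138


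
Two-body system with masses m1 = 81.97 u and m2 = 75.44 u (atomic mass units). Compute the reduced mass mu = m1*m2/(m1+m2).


mu = m1 * m2 / (m1 + m2)
= 81.97 * 75.44 / (81.97 + 75.44)
= 6183.8168 / 157.41
= 39.2848 u

39.2848


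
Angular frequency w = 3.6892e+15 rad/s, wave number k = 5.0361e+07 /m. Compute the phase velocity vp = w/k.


vp = w / k
= 3.6892e+15 / 5.0361e+07
= 7.3255e+07 m/s

7.3255e+07


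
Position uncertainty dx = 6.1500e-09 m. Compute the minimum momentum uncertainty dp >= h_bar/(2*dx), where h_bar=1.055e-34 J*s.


dp = h_bar / (2 * dx)
= 1.055e-34 / (2 * 6.1500e-09)
= 1.055e-34 / 1.2300e-08
= 8.5772e-27 kg*m/s

8.5772e-27


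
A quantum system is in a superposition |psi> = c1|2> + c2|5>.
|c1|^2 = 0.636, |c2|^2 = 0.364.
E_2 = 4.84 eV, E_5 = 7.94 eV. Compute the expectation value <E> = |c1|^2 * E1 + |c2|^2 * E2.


<E> = |c1|^2 * E1 + |c2|^2 * E2
= 0.636 * 4.84 + 0.364 * 7.94
= 3.0782 + 2.8902
= 5.9684 eV

5.9684


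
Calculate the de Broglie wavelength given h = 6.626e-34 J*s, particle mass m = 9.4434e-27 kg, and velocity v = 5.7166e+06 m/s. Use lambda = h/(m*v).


lambda = h / (m * v)
= 6.626e-34 / (9.4434e-27 * 5.7166e+06)
= 6.626e-34 / 5.3984e-20
= 1.2274e-14 m

1.2274e-14


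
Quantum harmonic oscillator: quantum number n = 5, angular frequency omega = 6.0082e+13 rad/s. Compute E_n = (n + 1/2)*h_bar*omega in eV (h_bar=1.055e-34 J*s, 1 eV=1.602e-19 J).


E = (n + 1/2) * h_bar * omega
= (5 + 0.5) * 1.055e-34 * 6.0082e+13
= 5.5 * 6.3387e-21
= 3.4863e-20 J
= 0.2176 eV

0.2176


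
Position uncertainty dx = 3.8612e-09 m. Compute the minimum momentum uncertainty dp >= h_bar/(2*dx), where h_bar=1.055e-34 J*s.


dp = h_bar / (2 * dx)
= 1.055e-34 / (2 * 3.8612e-09)
= 1.055e-34 / 7.7224e-09
= 1.3662e-26 kg*m/s

1.3662e-26


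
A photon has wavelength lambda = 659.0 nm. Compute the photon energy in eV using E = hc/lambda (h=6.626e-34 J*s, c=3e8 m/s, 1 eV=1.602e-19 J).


E = hc / lambda
= (6.626e-34)(3e8) / (659.0e-9)
= 1.9878e-25 / 6.5900e-07
= 3.0164e-19 J
Converting to eV: 3.0164e-19 / 1.602e-19
= 1.8829 eV

1.8829


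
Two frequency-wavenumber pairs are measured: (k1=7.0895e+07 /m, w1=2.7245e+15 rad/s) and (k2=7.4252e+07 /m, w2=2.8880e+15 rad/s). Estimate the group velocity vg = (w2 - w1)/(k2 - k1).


vg = (w2 - w1) / (k2 - k1)
= (2.8880e+15 - 2.7245e+15) / (7.4252e+07 - 7.0895e+07)
= 1.6350e+14 / 3.3570e+06
= 4.8704e+07 m/s

4.8704e+07


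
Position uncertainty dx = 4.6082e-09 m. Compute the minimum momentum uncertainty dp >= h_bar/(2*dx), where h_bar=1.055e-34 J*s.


dp = h_bar / (2 * dx)
= 1.055e-34 / (2 * 4.6082e-09)
= 1.055e-34 / 9.2164e-09
= 1.1447e-26 kg*m/s

1.1447e-26


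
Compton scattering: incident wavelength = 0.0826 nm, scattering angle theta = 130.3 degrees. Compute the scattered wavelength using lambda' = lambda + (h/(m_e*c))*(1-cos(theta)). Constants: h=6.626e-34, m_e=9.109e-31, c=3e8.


Compton wavelength: h/(m_e*c) = 2.4247e-12 m
d_lambda = 2.4247e-12 * (1 - cos(130.3 deg))
= 2.4247e-12 * 1.64679
= 3.9930e-12 m = 0.003993 nm
lambda' = 0.0826 + 0.003993
= 0.086593 nm

0.086593


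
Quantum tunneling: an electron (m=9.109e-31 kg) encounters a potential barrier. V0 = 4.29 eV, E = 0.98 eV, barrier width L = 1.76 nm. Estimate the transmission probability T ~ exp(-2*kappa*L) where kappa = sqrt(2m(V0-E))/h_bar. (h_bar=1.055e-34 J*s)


V0 - E = 3.31 eV = 5.3026e-19 J
kappa = sqrt(2 * m * (V0-E)) / h_bar
= sqrt(2 * 9.109e-31 * 5.3026e-19) / 1.055e-34
= 9.3163e+09 /m
2*kappa*L = 2 * 9.3163e+09 * 1.76e-9
= 32.7934
T = exp(-32.7934) = 5.728334e-15

5.728334e-15


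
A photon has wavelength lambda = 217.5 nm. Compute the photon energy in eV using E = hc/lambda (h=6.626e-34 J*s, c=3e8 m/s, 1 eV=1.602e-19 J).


E = hc / lambda
= (6.626e-34)(3e8) / (217.5e-9)
= 1.9878e-25 / 2.1750e-07
= 9.1393e-19 J
Converting to eV: 9.1393e-19 / 1.602e-19
= 5.7049 eV

5.7049


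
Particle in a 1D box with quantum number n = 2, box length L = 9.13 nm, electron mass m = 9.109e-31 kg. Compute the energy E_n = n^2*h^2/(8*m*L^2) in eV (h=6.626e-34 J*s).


E = n^2 * h^2 / (8 * m * L^2)
= 2^2 * (6.626e-34)^2 / (8 * 9.109e-31 * (9.13e-9)^2)
= 4 * 4.3904e-67 / (8 * 9.109e-31 * 8.3357e-17)
= 2.8911e-21 J
= 0.018 eV

0.018


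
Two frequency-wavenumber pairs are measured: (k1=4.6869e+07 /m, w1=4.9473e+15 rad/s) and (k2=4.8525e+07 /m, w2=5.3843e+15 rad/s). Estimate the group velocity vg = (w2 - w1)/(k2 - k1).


vg = (w2 - w1) / (k2 - k1)
= (5.3843e+15 - 4.9473e+15) / (4.8525e+07 - 4.6869e+07)
= 4.3700e+14 / 1.6560e+06
= 2.6389e+08 m/s

2.6389e+08


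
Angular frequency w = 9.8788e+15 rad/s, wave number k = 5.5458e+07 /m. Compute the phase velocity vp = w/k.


vp = w / k
= 9.8788e+15 / 5.5458e+07
= 1.7813e+08 m/s

1.7813e+08


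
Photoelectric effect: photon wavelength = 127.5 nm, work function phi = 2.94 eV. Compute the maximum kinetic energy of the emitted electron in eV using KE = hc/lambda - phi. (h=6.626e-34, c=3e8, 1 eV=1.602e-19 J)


E_photon = hc / lambda
= (6.626e-34)(3e8) / (127.5e-9)
= 1.5591e-18 J
= 9.732 eV
KE = E_photon - phi
= 9.732 - 2.94
= 6.792 eV

6.792


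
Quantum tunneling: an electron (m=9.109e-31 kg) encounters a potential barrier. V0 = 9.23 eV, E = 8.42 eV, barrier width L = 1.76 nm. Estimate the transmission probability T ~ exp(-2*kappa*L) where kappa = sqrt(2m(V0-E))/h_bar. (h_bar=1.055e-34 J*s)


V0 - E = 0.81 eV = 1.2976e-19 J
kappa = sqrt(2 * m * (V0-E)) / h_bar
= sqrt(2 * 9.109e-31 * 1.2976e-19) / 1.055e-34
= 4.6086e+09 /m
2*kappa*L = 2 * 4.6086e+09 * 1.76e-9
= 16.2224
T = exp(-16.2224) = 9.009776e-08

9.009776e-08


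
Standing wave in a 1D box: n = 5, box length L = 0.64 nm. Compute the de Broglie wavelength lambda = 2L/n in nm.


lambda = 2L / n
= 2 * 0.64 / 5
= 1.28 / 5
= 0.256 nm

0.256


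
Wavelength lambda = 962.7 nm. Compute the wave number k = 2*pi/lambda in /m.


k = 2 * pi / lambda
= 6.2832 / (962.7e-9)
= 6.2832 / 9.6270e-07
= 6.5266e+06 /m

6.5266e+06


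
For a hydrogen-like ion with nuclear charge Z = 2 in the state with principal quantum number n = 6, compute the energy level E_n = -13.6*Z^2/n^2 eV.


E_n = -13.6 * Z^2 / n^2
= -13.6 * 2^2 / 6^2
= -13.6 * 4 / 36
= -1.5111 eV

-1.5111


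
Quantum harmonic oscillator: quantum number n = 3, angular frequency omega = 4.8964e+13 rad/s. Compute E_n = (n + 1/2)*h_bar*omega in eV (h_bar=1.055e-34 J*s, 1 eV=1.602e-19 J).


E = (n + 1/2) * h_bar * omega
= (3 + 0.5) * 1.055e-34 * 4.8964e+13
= 3.5 * 5.1657e-21
= 1.8080e-20 J
= 0.1129 eV

0.1129


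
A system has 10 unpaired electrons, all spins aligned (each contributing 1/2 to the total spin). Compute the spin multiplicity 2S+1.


Total spin S = N * (1/2) = 10 * 0.5 = 5.0
Spin multiplicity = 2S + 1
= 2 * 5.0 + 1
= 11

11


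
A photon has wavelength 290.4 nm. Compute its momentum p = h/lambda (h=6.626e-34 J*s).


p = h / lambda
= 6.626e-34 / (290.4e-9)
= 6.626e-34 / 2.9040e-07
= 2.2817e-27 kg*m/s

2.2817e-27


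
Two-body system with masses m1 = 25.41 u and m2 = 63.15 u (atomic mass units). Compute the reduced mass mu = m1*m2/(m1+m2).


mu = m1 * m2 / (m1 + m2)
= 25.41 * 63.15 / (25.41 + 63.15)
= 1604.6415 / 88.56
= 18.1193 u

18.1193


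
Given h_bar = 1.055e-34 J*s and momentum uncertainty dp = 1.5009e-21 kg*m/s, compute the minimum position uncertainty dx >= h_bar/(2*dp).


dx = h_bar / (2 * dp)
= 1.055e-34 / (2 * 1.5009e-21)
= 1.055e-34 / 3.0018e-21
= 3.5146e-14 m

3.5146e-14


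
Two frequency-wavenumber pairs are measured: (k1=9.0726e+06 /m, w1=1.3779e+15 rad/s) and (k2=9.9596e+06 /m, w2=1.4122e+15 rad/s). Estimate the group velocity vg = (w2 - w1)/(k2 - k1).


vg = (w2 - w1) / (k2 - k1)
= (1.4122e+15 - 1.3779e+15) / (9.9596e+06 - 9.0726e+06)
= 3.4300e+13 / 8.8700e+05
= 3.8670e+07 m/s

3.8670e+07


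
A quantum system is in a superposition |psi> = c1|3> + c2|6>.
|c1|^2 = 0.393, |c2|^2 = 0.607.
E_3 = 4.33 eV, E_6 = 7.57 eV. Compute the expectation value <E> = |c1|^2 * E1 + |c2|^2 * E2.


<E> = |c1|^2 * E1 + |c2|^2 * E2
= 0.393 * 4.33 + 0.607 * 7.57
= 1.7017 + 4.595
= 6.2967 eV

6.2967


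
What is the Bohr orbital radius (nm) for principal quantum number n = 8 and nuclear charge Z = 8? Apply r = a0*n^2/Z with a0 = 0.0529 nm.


r = a0 * n^2 / Z
= 0.0529 * 8^2 / 8
= 0.0529 * 64 / 8
= 0.4232 nm

0.4232


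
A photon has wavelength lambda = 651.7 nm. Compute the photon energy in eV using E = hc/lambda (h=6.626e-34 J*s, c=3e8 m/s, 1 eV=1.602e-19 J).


E = hc / lambda
= (6.626e-34)(3e8) / (651.7e-9)
= 1.9878e-25 / 6.5170e-07
= 3.0502e-19 J
Converting to eV: 3.0502e-19 / 1.602e-19
= 1.904 eV

1.904


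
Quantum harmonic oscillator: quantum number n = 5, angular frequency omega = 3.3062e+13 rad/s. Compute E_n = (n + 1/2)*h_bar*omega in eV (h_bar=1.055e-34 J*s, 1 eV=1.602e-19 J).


E = (n + 1/2) * h_bar * omega
= (5 + 0.5) * 1.055e-34 * 3.3062e+13
= 5.5 * 3.4880e-21
= 1.9184e-20 J
= 0.1198 eV

0.1198


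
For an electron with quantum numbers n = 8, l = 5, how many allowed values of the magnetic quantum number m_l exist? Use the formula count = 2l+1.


m_l ranges from -l to +l in integer steps
So m_l goes from -5 to +5
Count = 2l + 1 = 2*5 + 1
= 11

11


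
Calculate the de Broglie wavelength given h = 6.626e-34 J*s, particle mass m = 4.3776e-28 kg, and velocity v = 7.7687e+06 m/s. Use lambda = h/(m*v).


lambda = h / (m * v)
= 6.626e-34 / (4.3776e-28 * 7.7687e+06)
= 6.626e-34 / 3.4008e-21
= 1.9484e-13 m

1.9484e-13


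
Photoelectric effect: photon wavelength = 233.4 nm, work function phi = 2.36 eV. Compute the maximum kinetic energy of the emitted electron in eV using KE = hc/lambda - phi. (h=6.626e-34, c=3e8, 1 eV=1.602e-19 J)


E_photon = hc / lambda
= (6.626e-34)(3e8) / (233.4e-9)
= 8.5167e-19 J
= 5.3163 eV
KE = E_photon - phi
= 5.3163 - 2.36
= 2.9563 eV

2.9563


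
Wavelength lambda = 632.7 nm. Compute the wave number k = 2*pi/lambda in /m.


k = 2 * pi / lambda
= 6.2832 / (632.7e-9)
= 6.2832 / 6.3270e-07
= 9.9307e+06 /m

9.9307e+06


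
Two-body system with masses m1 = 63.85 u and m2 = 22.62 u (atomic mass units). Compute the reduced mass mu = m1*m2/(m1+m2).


mu = m1 * m2 / (m1 + m2)
= 63.85 * 22.62 / (63.85 + 22.62)
= 1444.287 / 86.47
= 16.7028 u

16.7028


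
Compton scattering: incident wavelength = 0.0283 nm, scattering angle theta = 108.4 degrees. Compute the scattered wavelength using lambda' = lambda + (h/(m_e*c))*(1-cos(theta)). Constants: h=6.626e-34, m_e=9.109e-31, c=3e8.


Compton wavelength: h/(m_e*c) = 2.4247e-12 m
d_lambda = 2.4247e-12 * (1 - cos(108.4 deg))
= 2.4247e-12 * 1.315649
= 3.1901e-12 m = 0.00319 nm
lambda' = 0.0283 + 0.00319
= 0.03149 nm

0.03149


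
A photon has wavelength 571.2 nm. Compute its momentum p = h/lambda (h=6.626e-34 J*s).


p = h / lambda
= 6.626e-34 / (571.2e-9)
= 6.626e-34 / 5.7120e-07
= 1.1600e-27 kg*m/s

1.1600e-27


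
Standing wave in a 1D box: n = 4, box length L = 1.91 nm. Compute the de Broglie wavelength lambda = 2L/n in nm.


lambda = 2L / n
= 2 * 1.91 / 4
= 3.82 / 4
= 0.955 nm

0.955


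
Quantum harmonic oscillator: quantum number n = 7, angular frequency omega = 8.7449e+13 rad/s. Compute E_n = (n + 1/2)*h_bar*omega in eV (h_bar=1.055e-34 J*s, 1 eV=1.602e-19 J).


E = (n + 1/2) * h_bar * omega
= (7 + 0.5) * 1.055e-34 * 8.7449e+13
= 7.5 * 9.2259e-21
= 6.9194e-20 J
= 0.4319 eV

0.4319


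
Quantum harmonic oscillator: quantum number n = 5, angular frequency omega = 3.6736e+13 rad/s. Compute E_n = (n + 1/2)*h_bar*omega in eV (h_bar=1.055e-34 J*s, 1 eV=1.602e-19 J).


E = (n + 1/2) * h_bar * omega
= (5 + 0.5) * 1.055e-34 * 3.6736e+13
= 5.5 * 3.8756e-21
= 2.1316e-20 J
= 0.1331 eV

0.1331


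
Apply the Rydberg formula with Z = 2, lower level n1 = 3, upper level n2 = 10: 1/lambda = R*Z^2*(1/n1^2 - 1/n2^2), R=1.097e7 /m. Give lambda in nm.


1/lambda = R * Z^2 * (1/n1^2 - 1/n2^2)
= 1.097e7 * 2^2 * (1/3^2 - 1/10^2)
= 1.097e7 * 4 * (0.111111 - 0.01)
= 4.4368e+06 /m
lambda = 1 / 4.4368e+06
= 225.3899 nm

225.3899


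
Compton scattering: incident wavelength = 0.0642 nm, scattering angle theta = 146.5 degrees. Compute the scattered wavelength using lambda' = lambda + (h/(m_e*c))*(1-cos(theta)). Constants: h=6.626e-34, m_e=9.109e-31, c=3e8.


Compton wavelength: h/(m_e*c) = 2.4247e-12 m
d_lambda = 2.4247e-12 * (1 - cos(146.5 deg))
= 2.4247e-12 * 1.833886
= 4.4466e-12 m = 0.004447 nm
lambda' = 0.0642 + 0.004447
= 0.068647 nm

0.068647


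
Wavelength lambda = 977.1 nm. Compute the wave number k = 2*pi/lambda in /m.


k = 2 * pi / lambda
= 6.2832 / (977.1e-9)
= 6.2832 / 9.7710e-07
= 6.4304e+06 /m

6.4304e+06


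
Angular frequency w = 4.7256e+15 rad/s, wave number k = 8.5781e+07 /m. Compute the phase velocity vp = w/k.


vp = w / k
= 4.7256e+15 / 8.5781e+07
= 5.5089e+07 m/s

5.5089e+07


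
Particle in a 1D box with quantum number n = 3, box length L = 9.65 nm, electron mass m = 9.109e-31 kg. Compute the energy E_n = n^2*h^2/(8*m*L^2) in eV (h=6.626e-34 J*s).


E = n^2 * h^2 / (8 * m * L^2)
= 3^2 * (6.626e-34)^2 / (8 * 9.109e-31 * (9.65e-9)^2)
= 9 * 4.3904e-67 / (8 * 9.109e-31 * 9.3123e-17)
= 5.8228e-21 J
= 0.0363 eV

0.0363


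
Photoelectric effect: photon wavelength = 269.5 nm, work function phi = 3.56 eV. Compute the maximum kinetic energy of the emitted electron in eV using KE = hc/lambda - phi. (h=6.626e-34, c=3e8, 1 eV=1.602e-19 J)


E_photon = hc / lambda
= (6.626e-34)(3e8) / (269.5e-9)
= 7.3759e-19 J
= 4.6042 eV
KE = E_photon - phi
= 4.6042 - 3.56
= 1.0442 eV

1.0442


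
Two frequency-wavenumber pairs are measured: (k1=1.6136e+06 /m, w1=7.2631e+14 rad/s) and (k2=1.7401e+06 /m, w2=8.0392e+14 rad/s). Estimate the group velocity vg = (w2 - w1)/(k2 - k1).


vg = (w2 - w1) / (k2 - k1)
= (8.0392e+14 - 7.2631e+14) / (1.7401e+06 - 1.6136e+06)
= 7.7610e+13 / 1.2650e+05
= 6.1352e+08 m/s

6.1352e+08


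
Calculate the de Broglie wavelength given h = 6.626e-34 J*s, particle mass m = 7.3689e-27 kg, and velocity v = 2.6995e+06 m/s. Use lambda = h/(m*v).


lambda = h / (m * v)
= 6.626e-34 / (7.3689e-27 * 2.6995e+06)
= 6.626e-34 / 1.9892e-20
= 3.3309e-14 m

3.3309e-14


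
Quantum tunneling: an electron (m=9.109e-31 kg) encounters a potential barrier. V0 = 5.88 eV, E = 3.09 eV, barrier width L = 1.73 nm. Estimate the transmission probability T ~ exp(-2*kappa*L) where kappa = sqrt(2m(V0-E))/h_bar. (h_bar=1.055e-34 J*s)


V0 - E = 2.79 eV = 4.4696e-19 J
kappa = sqrt(2 * m * (V0-E)) / h_bar
= sqrt(2 * 9.109e-31 * 4.4696e-19) / 1.055e-34
= 8.5533e+09 /m
2*kappa*L = 2 * 8.5533e+09 * 1.73e-9
= 29.5943
T = exp(-29.5943) = 1.404043e-13

1.404043e-13


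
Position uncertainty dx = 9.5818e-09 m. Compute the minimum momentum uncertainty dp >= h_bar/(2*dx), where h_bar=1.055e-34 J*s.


dp = h_bar / (2 * dx)
= 1.055e-34 / (2 * 9.5818e-09)
= 1.055e-34 / 1.9164e-08
= 5.5052e-27 kg*m/s

5.5052e-27


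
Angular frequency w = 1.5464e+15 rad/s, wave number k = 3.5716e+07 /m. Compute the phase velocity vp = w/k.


vp = w / k
= 1.5464e+15 / 3.5716e+07
= 4.3297e+07 m/s

4.3297e+07


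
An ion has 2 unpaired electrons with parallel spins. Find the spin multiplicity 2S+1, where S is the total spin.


Total spin S = N * (1/2) = 2 * 0.5 = 1.0
Spin multiplicity = 2S + 1
= 2 * 1.0 + 1
= 3

3


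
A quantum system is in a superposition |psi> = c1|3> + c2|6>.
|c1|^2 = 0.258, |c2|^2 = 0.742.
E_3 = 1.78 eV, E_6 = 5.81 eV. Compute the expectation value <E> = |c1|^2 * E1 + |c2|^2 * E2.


<E> = |c1|^2 * E1 + |c2|^2 * E2
= 0.258 * 1.78 + 0.742 * 5.81
= 0.4592 + 4.311
= 4.7703 eV

4.7703


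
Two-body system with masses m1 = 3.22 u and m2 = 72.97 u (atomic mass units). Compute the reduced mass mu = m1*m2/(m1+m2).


mu = m1 * m2 / (m1 + m2)
= 3.22 * 72.97 / (3.22 + 72.97)
= 234.9634 / 76.19
= 3.0839 u

3.0839


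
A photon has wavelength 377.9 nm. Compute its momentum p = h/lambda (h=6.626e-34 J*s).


p = h / lambda
= 6.626e-34 / (377.9e-9)
= 6.626e-34 / 3.7790e-07
= 1.7534e-27 kg*m/s

1.7534e-27


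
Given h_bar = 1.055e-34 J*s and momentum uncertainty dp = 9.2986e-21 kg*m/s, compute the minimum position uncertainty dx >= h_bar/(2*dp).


dx = h_bar / (2 * dp)
= 1.055e-34 / (2 * 9.2986e-21)
= 1.055e-34 / 1.8597e-20
= 5.6729e-15 m

5.6729e-15


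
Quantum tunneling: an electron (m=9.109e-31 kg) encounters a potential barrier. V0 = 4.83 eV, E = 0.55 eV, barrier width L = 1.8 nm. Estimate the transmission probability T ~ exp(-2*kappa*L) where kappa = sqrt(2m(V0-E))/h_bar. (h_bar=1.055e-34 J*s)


V0 - E = 4.28 eV = 6.8566e-19 J
kappa = sqrt(2 * m * (V0-E)) / h_bar
= sqrt(2 * 9.109e-31 * 6.8566e-19) / 1.055e-34
= 1.0594e+10 /m
2*kappa*L = 2 * 1.0594e+10 * 1.8e-9
= 38.1376
T = exp(-38.1376) = 2.735547e-17

2.735547e-17


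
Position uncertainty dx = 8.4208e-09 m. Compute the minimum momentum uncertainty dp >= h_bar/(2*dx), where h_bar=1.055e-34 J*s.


dp = h_bar / (2 * dx)
= 1.055e-34 / (2 * 8.4208e-09)
= 1.055e-34 / 1.6842e-08
= 6.2643e-27 kg*m/s

6.2643e-27


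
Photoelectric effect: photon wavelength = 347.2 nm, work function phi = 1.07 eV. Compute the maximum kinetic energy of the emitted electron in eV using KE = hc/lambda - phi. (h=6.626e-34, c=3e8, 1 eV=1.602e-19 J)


E_photon = hc / lambda
= (6.626e-34)(3e8) / (347.2e-9)
= 5.7252e-19 J
= 3.5738 eV
KE = E_photon - phi
= 3.5738 - 1.07
= 2.5038 eV

2.5038


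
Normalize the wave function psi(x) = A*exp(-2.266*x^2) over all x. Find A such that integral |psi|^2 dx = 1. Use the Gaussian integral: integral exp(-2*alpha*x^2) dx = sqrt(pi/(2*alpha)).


integral |psi|^2 dx = A^2 * sqrt(pi/(2*alpha)) = 1
A^2 = sqrt(2*alpha/pi)
= sqrt(2 * 2.266 / pi)
= 1.201075
A = sqrt(1.201075)
= 1.0959

1.0959


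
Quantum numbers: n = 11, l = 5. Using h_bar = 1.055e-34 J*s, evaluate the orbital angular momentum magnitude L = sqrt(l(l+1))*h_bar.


L = sqrt(l*(l+1)) * h_bar
= sqrt(5 * 6) * 1.055e-34
= sqrt(30) * 1.055e-34
= 5.4772 * 1.055e-34
= 5.7785e-34 J*s

5.7785e-34


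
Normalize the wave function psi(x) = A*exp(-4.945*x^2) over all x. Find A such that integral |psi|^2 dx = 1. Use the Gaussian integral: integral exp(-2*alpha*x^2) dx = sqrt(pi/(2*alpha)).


integral |psi|^2 dx = A^2 * sqrt(pi/(2*alpha)) = 1
A^2 = sqrt(2*alpha/pi)
= sqrt(2 * 4.945 / pi)
= 1.774284
A = sqrt(1.774284)
= 1.332

1.332


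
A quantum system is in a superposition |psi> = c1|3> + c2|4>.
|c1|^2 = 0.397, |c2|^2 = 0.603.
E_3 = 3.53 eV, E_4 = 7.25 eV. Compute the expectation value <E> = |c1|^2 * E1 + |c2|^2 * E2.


<E> = |c1|^2 * E1 + |c2|^2 * E2
= 0.397 * 3.53 + 0.603 * 7.25
= 1.4014 + 4.3717
= 5.7732 eV

5.7732


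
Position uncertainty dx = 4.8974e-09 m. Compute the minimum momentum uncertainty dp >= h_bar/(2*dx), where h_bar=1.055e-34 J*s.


dp = h_bar / (2 * dx)
= 1.055e-34 / (2 * 4.8974e-09)
= 1.055e-34 / 9.7948e-09
= 1.0771e-26 kg*m/s

1.0771e-26


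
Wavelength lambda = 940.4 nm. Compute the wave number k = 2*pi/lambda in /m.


k = 2 * pi / lambda
= 6.2832 / (940.4e-9)
= 6.2832 / 9.4040e-07
= 6.6814e+06 /m

6.6814e+06


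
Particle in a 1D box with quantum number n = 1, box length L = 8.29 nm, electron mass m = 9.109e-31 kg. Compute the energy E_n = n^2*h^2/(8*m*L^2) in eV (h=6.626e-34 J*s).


E = n^2 * h^2 / (8 * m * L^2)
= 1^2 * (6.626e-34)^2 / (8 * 9.109e-31 * (8.29e-9)^2)
= 1 * 4.3904e-67 / (8 * 9.109e-31 * 6.8724e-17)
= 8.7666e-22 J
= 0.0055 eV

0.0055


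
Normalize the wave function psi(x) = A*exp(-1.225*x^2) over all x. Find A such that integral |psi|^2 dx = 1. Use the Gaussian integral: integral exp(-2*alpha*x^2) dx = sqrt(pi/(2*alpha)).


integral |psi|^2 dx = A^2 * sqrt(pi/(2*alpha)) = 1
A^2 = sqrt(2*alpha/pi)
= sqrt(2 * 1.225 / pi)
= 0.883096
A = sqrt(0.883096)
= 0.9397

0.9397


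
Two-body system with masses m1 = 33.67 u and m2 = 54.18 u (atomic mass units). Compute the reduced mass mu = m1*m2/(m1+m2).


mu = m1 * m2 / (m1 + m2)
= 33.67 * 54.18 / (33.67 + 54.18)
= 1824.2406 / 87.85
= 20.7654 u

20.7654


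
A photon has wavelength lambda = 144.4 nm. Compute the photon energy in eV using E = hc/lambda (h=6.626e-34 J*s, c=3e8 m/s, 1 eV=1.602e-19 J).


E = hc / lambda
= (6.626e-34)(3e8) / (144.4e-9)
= 1.9878e-25 / 1.4440e-07
= 1.3766e-18 J
Converting to eV: 1.3766e-18 / 1.602e-19
= 8.593 eV

8.593


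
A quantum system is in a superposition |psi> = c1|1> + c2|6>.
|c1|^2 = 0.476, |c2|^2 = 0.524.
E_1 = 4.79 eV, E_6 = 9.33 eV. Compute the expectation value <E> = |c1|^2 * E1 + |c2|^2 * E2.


<E> = |c1|^2 * E1 + |c2|^2 * E2
= 0.476 * 4.79 + 0.524 * 9.33
= 2.28 + 4.8889
= 7.169 eV

7.169


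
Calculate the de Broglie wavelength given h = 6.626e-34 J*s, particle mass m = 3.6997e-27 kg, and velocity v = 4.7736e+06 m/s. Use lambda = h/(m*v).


lambda = h / (m * v)
= 6.626e-34 / (3.6997e-27 * 4.7736e+06)
= 6.626e-34 / 1.7661e-20
= 3.7518e-14 m

3.7518e-14


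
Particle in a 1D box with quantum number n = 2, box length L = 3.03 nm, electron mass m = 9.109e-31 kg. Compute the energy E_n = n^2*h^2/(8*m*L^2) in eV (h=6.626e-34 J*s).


E = n^2 * h^2 / (8 * m * L^2)
= 2^2 * (6.626e-34)^2 / (8 * 9.109e-31 * (3.03e-9)^2)
= 4 * 4.3904e-67 / (8 * 9.109e-31 * 9.1809e-18)
= 2.6249e-20 J
= 0.1639 eV

0.1639


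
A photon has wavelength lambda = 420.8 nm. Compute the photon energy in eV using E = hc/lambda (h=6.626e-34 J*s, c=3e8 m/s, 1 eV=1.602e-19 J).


E = hc / lambda
= (6.626e-34)(3e8) / (420.8e-9)
= 1.9878e-25 / 4.2080e-07
= 4.7239e-19 J
Converting to eV: 4.7239e-19 / 1.602e-19
= 2.9487 eV

2.9487


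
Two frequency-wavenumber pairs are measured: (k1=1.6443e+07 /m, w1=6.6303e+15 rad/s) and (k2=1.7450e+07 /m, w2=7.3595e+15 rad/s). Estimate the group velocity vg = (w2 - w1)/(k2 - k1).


vg = (w2 - w1) / (k2 - k1)
= (7.3595e+15 - 6.6303e+15) / (1.7450e+07 - 1.6443e+07)
= 7.2920e+14 / 1.0070e+06
= 7.2413e+08 m/s

7.2413e+08


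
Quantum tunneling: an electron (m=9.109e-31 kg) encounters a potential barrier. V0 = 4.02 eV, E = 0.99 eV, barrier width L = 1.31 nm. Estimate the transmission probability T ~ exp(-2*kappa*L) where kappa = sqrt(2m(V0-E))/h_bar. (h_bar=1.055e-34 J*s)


V0 - E = 3.03 eV = 4.8541e-19 J
kappa = sqrt(2 * m * (V0-E)) / h_bar
= sqrt(2 * 9.109e-31 * 4.8541e-19) / 1.055e-34
= 8.9135e+09 /m
2*kappa*L = 2 * 8.9135e+09 * 1.31e-9
= 23.3535
T = exp(-23.3535) = 7.206247e-11

7.206247e-11


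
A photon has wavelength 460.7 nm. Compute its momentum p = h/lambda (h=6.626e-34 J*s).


p = h / lambda
= 6.626e-34 / (460.7e-9)
= 6.626e-34 / 4.6070e-07
= 1.4382e-27 kg*m/s

1.4382e-27


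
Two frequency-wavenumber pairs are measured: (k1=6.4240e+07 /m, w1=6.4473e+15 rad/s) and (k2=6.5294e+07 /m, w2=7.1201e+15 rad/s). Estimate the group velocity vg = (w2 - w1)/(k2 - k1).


vg = (w2 - w1) / (k2 - k1)
= (7.1201e+15 - 6.4473e+15) / (6.5294e+07 - 6.4240e+07)
= 6.7280e+14 / 1.0540e+06
= 6.3833e+08 m/s

6.3833e+08


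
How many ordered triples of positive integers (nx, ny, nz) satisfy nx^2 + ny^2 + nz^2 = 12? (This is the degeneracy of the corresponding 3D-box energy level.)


Enumerate all (nx, ny, nz) with nx^2 + ny^2 + nz^2 = 12:
(2,2,2)
Total degeneracy = 1

1


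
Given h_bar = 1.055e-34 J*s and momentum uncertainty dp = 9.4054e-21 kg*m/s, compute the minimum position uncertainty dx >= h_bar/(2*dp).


dx = h_bar / (2 * dp)
= 1.055e-34 / (2 * 9.4054e-21)
= 1.055e-34 / 1.8811e-20
= 5.6085e-15 m

5.6085e-15


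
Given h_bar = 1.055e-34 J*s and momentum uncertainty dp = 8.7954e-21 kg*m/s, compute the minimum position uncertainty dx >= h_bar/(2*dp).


dx = h_bar / (2 * dp)
= 1.055e-34 / (2 * 8.7954e-21)
= 1.055e-34 / 1.7591e-20
= 5.9975e-15 m

5.9975e-15


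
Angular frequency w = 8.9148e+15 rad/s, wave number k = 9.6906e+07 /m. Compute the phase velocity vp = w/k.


vp = w / k
= 8.9148e+15 / 9.6906e+07
= 9.1994e+07 m/s

9.1994e+07


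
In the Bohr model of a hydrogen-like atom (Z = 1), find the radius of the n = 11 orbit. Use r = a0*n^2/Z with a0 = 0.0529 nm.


r = a0 * n^2 / Z
= 0.0529 * 11^2 / 1
= 0.0529 * 121 / 1
= 6.4009 nm

6.4009


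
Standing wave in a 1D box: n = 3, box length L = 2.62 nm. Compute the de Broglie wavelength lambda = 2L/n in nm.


lambda = 2L / n
= 2 * 2.62 / 3
= 5.24 / 3
= 1.7467 nm

1.7467


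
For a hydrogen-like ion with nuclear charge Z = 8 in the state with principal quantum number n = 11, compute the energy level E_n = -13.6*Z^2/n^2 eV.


E_n = -13.6 * Z^2 / n^2
= -13.6 * 8^2 / 11^2
= -13.6 * 64 / 121
= -7.1934 eV

-7.1934


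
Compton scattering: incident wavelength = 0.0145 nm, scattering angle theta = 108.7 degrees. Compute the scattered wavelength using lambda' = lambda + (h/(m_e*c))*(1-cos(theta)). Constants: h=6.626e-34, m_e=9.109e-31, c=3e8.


Compton wavelength: h/(m_e*c) = 2.4247e-12 m
d_lambda = 2.4247e-12 * (1 - cos(108.7 deg))
= 2.4247e-12 * 1.320613
= 3.2021e-12 m = 0.003202 nm
lambda' = 0.0145 + 0.003202
= 0.017702 nm

0.017702


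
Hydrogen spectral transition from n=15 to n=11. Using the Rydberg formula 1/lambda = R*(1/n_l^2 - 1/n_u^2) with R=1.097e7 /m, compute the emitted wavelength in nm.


1/lambda = R * (1/n_l^2 - 1/n_u^2)
= 1.097e7 * (1/11^2 - 1/15^2)
= 1.097e7 * (0.008264 - 0.004444)
= 1.097e7 * 0.00382
= 4.1906e+04 /m
lambda = 1 / 4.1906e+04 = 23863.1583 nm

23863.1583


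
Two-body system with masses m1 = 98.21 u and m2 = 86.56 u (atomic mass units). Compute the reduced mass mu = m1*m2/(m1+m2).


mu = m1 * m2 / (m1 + m2)
= 98.21 * 86.56 / (98.21 + 86.56)
= 8501.0576 / 184.77
= 46.0089 u

46.0089


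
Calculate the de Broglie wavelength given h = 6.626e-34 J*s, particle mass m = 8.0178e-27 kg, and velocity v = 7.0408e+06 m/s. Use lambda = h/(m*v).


lambda = h / (m * v)
= 6.626e-34 / (8.0178e-27 * 7.0408e+06)
= 6.626e-34 / 5.6452e-20
= 1.1737e-14 m

1.1737e-14


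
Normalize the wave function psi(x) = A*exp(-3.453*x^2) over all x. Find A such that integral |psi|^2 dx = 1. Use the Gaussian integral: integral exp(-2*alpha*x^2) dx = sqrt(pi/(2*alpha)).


integral |psi|^2 dx = A^2 * sqrt(pi/(2*alpha)) = 1
A^2 = sqrt(2*alpha/pi)
= sqrt(2 * 3.453 / pi)
= 1.482649
A = sqrt(1.482649)
= 1.2176

1.2176


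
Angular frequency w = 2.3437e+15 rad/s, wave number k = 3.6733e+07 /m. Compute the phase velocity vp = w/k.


vp = w / k
= 2.3437e+15 / 3.6733e+07
= 6.3804e+07 m/s

6.3804e+07


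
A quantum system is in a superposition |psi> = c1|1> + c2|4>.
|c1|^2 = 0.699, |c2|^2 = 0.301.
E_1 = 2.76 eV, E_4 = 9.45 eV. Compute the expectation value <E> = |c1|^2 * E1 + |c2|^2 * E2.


<E> = |c1|^2 * E1 + |c2|^2 * E2
= 0.699 * 2.76 + 0.301 * 9.45
= 1.9292 + 2.8444
= 4.7737 eV

4.7737


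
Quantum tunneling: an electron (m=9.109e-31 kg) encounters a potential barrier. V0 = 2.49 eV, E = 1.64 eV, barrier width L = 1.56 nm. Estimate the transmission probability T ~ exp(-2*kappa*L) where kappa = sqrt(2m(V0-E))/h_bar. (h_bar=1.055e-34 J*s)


V0 - E = 0.85 eV = 1.3617e-19 J
kappa = sqrt(2 * m * (V0-E)) / h_bar
= sqrt(2 * 9.109e-31 * 1.3617e-19) / 1.055e-34
= 4.7211e+09 /m
2*kappa*L = 2 * 4.7211e+09 * 1.56e-9
= 14.7297
T = exp(-14.7297) = 4.008509e-07

4.008509e-07


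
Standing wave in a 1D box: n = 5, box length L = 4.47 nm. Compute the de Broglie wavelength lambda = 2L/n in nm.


lambda = 2L / n
= 2 * 4.47 / 5
= 8.94 / 5
= 1.788 nm

1.788


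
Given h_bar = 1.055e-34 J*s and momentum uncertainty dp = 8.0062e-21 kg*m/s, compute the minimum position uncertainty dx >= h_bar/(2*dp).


dx = h_bar / (2 * dp)
= 1.055e-34 / (2 * 8.0062e-21)
= 1.055e-34 / 1.6012e-20
= 6.5886e-15 m

6.5886e-15


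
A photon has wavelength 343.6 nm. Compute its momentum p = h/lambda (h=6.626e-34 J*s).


p = h / lambda
= 6.626e-34 / (343.6e-9)
= 6.626e-34 / 3.4360e-07
= 1.9284e-27 kg*m/s

1.9284e-27


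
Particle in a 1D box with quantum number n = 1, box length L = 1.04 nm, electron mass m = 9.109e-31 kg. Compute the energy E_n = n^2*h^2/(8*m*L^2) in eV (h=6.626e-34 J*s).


E = n^2 * h^2 / (8 * m * L^2)
= 1^2 * (6.626e-34)^2 / (8 * 9.109e-31 * (1.04e-9)^2)
= 1 * 4.3904e-67 / (8 * 9.109e-31 * 1.0816e-18)
= 5.5703e-20 J
= 0.3477 eV

0.3477


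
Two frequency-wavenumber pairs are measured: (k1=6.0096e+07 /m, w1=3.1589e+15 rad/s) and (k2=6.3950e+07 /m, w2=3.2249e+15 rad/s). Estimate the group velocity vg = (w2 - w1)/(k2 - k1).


vg = (w2 - w1) / (k2 - k1)
= (3.2249e+15 - 3.1589e+15) / (6.3950e+07 - 6.0096e+07)
= 6.6000e+13 / 3.8540e+06
= 1.7125e+07 m/s

1.7125e+07


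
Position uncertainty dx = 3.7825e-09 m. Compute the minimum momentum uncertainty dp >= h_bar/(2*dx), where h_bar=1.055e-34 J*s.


dp = h_bar / (2 * dx)
= 1.055e-34 / (2 * 3.7825e-09)
= 1.055e-34 / 7.5650e-09
= 1.3946e-26 kg*m/s

1.3946e-26


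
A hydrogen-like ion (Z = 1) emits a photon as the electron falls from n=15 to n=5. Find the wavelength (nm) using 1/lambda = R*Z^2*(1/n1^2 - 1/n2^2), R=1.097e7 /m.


1/lambda = R * Z^2 * (1/n1^2 - 1/n2^2)
= 1.097e7 * 1^2 * (1/5^2 - 1/15^2)
= 1.097e7 * 1 * (0.04 - 0.004444)
= 3.9004e+05 /m
lambda = 1 / 3.9004e+05
= 2563.8104 nm

2563.8104


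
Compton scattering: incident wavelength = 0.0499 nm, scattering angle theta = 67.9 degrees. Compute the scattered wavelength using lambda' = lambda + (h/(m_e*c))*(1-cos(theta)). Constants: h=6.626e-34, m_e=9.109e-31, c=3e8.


Compton wavelength: h/(m_e*c) = 2.4247e-12 m
d_lambda = 2.4247e-12 * (1 - cos(67.9 deg))
= 2.4247e-12 * 0.623776
= 1.5125e-12 m = 0.001512 nm
lambda' = 0.0499 + 0.001512
= 0.051412 nm

0.051412


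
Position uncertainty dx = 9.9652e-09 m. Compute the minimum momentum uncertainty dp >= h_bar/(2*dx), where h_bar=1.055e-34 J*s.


dp = h_bar / (2 * dx)
= 1.055e-34 / (2 * 9.9652e-09)
= 1.055e-34 / 1.9930e-08
= 5.2934e-27 kg*m/s

5.2934e-27


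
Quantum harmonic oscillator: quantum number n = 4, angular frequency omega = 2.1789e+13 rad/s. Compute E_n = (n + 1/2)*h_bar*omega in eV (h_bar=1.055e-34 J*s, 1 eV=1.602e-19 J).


E = (n + 1/2) * h_bar * omega
= (4 + 0.5) * 1.055e-34 * 2.1789e+13
= 4.5 * 2.2987e-21
= 1.0344e-20 J
= 0.0646 eV

0.0646


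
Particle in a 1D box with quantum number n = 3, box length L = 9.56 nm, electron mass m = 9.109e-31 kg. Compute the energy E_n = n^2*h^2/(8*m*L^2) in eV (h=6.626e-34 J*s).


E = n^2 * h^2 / (8 * m * L^2)
= 3^2 * (6.626e-34)^2 / (8 * 9.109e-31 * (9.56e-9)^2)
= 9 * 4.3904e-67 / (8 * 9.109e-31 * 9.1394e-17)
= 5.9329e-21 J
= 0.037 eV

0.037


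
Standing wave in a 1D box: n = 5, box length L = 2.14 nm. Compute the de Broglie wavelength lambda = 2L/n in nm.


lambda = 2L / n
= 2 * 2.14 / 5
= 4.28 / 5
= 0.856 nm

0.856


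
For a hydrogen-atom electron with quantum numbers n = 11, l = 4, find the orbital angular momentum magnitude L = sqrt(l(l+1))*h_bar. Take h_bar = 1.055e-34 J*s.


L = sqrt(l*(l+1)) * h_bar
= sqrt(4 * 5) * 1.055e-34
= sqrt(20) * 1.055e-34
= 4.4721 * 1.055e-34
= 4.7181e-34 J*s

4.7181e-34


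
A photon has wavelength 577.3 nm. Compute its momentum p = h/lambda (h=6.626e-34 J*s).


p = h / lambda
= 6.626e-34 / (577.3e-9)
= 6.626e-34 / 5.7730e-07
= 1.1478e-27 kg*m/s

1.1478e-27


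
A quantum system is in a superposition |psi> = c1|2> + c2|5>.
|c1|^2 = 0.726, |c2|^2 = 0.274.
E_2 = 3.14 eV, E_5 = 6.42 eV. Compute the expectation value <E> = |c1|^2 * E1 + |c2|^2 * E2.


<E> = |c1|^2 * E1 + |c2|^2 * E2
= 0.726 * 3.14 + 0.274 * 6.42
= 2.2796 + 1.7591
= 4.0387 eV

4.0387


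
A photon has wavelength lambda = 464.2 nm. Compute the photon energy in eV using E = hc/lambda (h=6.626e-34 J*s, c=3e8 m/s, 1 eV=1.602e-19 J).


E = hc / lambda
= (6.626e-34)(3e8) / (464.2e-9)
= 1.9878e-25 / 4.6420e-07
= 4.2822e-19 J
Converting to eV: 4.2822e-19 / 1.602e-19
= 2.673 eV

2.673


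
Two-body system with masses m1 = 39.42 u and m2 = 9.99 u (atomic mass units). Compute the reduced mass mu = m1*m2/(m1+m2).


mu = m1 * m2 / (m1 + m2)
= 39.42 * 9.99 / (39.42 + 9.99)
= 393.8058 / 49.41
= 7.9702 u

7.9702


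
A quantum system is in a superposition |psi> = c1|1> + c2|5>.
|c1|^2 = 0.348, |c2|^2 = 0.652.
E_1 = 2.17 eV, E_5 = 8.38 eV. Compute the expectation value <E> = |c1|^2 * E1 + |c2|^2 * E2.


<E> = |c1|^2 * E1 + |c2|^2 * E2
= 0.348 * 2.17 + 0.652 * 8.38
= 0.7552 + 5.4638
= 6.2189 eV

6.2189


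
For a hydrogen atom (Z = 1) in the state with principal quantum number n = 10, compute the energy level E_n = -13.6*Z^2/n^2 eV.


E_n = -13.6 * Z^2 / n^2
= -13.6 * 1^2 / 10^2
= -13.6 * 1 / 100
= -0.136 eV

-0.136


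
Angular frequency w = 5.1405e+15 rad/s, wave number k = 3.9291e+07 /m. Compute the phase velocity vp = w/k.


vp = w / k
= 5.1405e+15 / 3.9291e+07
= 1.3083e+08 m/s

1.3083e+08


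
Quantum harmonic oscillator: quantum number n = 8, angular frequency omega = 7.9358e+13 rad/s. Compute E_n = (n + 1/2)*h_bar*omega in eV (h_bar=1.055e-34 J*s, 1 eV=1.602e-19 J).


E = (n + 1/2) * h_bar * omega
= (8 + 0.5) * 1.055e-34 * 7.9358e+13
= 8.5 * 8.3723e-21
= 7.1164e-20 J
= 0.4442 eV

0.4442


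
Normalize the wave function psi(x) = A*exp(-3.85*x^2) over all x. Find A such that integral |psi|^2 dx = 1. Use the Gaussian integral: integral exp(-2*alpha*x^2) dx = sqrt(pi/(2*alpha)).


integral |psi|^2 dx = A^2 * sqrt(pi/(2*alpha)) = 1
A^2 = sqrt(2*alpha/pi)
= sqrt(2 * 3.85 / pi)
= 1.565563
A = sqrt(1.565563)
= 1.2512

1.2512


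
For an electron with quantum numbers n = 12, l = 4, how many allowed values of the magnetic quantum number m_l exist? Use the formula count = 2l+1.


m_l ranges from -l to +l in integer steps
So m_l goes from -4 to +4
Count = 2l + 1 = 2*4 + 1
= 9

9


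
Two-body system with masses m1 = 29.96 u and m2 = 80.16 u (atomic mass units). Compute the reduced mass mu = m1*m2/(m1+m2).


mu = m1 * m2 / (m1 + m2)
= 29.96 * 80.16 / (29.96 + 80.16)
= 2401.5936 / 110.12
= 21.8089 u

21.8089


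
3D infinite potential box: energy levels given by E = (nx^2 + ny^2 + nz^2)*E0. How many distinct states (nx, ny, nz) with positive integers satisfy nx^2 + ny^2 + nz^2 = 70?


Enumerate all (nx, ny, nz) with nx^2 + ny^2 + nz^2 = 70:
(3,5,6)
(3,6,5)
(5,3,6)
(5,6,3)
(6,3,5)
(6,5,3)
Total degeneracy = 6

6


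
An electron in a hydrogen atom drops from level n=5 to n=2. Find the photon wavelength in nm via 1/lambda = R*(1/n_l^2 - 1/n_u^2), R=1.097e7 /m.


1/lambda = R * (1/n_l^2 - 1/n_u^2)
= 1.097e7 * (1/2^2 - 1/5^2)
= 1.097e7 * (0.25 - 0.04)
= 1.097e7 * 0.21
= 2.3037e+06 /m
lambda = 1 / 2.3037e+06 = 434.0843 nm

434.0843


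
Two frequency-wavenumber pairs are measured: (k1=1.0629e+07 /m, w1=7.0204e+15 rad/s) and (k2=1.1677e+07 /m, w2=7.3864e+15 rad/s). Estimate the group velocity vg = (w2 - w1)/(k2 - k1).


vg = (w2 - w1) / (k2 - k1)
= (7.3864e+15 - 7.0204e+15) / (1.1677e+07 - 1.0629e+07)
= 3.6600e+14 / 1.0480e+06
= 3.4924e+08 m/s

3.4924e+08


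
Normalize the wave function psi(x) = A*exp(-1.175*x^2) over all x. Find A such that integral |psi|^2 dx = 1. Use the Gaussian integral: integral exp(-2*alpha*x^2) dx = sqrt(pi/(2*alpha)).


integral |psi|^2 dx = A^2 * sqrt(pi/(2*alpha)) = 1
A^2 = sqrt(2*alpha/pi)
= sqrt(2 * 1.175 / pi)
= 0.864886
A = sqrt(0.864886)
= 0.93

0.93


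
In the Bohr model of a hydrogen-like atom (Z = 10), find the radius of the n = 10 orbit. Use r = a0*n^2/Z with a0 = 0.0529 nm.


r = a0 * n^2 / Z
= 0.0529 * 10^2 / 10
= 0.0529 * 100 / 10
= 0.529 nm

0.529


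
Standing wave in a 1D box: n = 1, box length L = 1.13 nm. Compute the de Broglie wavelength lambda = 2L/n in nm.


lambda = 2L / n
= 2 * 1.13 / 1
= 2.26 / 1
= 2.26 nm

2.26


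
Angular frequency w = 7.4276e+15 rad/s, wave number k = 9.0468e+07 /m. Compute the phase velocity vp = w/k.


vp = w / k
= 7.4276e+15 / 9.0468e+07
= 8.2102e+07 m/s

8.2102e+07


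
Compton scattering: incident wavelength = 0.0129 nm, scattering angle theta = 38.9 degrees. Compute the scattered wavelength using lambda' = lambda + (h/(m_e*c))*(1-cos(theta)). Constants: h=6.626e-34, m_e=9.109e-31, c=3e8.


Compton wavelength: h/(m_e*c) = 2.4247e-12 m
d_lambda = 2.4247e-12 * (1 - cos(38.9 deg))
= 2.4247e-12 * 0.221757
= 5.3770e-13 m = 0.000538 nm
lambda' = 0.0129 + 0.000538
= 0.013438 nm

0.013438


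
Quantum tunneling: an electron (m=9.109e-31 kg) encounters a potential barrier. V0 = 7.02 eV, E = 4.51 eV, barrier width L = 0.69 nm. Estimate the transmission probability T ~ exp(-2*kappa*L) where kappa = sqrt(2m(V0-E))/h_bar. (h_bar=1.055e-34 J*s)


V0 - E = 2.51 eV = 4.0210e-19 J
kappa = sqrt(2 * m * (V0-E)) / h_bar
= sqrt(2 * 9.109e-31 * 4.0210e-19) / 1.055e-34
= 8.1127e+09 /m
2*kappa*L = 2 * 8.1127e+09 * 0.69e-9
= 11.1955
T = exp(-11.1955) = 1.373530e-05

1.373530e-05


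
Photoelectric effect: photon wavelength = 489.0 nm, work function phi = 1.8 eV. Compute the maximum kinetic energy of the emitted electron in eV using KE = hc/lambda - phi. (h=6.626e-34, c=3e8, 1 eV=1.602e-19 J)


E_photon = hc / lambda
= (6.626e-34)(3e8) / (489.0e-9)
= 4.0650e-19 J
= 2.5375 eV
KE = E_photon - phi
= 2.5375 - 1.8
= 0.7375 eV

0.7375


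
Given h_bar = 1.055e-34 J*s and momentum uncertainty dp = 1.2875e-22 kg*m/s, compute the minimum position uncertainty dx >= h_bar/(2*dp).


dx = h_bar / (2 * dp)
= 1.055e-34 / (2 * 1.2875e-22)
= 1.055e-34 / 2.5750e-22
= 4.0971e-13 m

4.0971e-13


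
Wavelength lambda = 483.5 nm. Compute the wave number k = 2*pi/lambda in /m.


k = 2 * pi / lambda
= 6.2832 / (483.5e-9)
= 6.2832 / 4.8350e-07
= 1.2995e+07 /m

1.2995e+07


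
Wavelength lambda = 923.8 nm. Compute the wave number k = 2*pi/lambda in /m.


k = 2 * pi / lambda
= 6.2832 / (923.8e-9)
= 6.2832 / 9.2380e-07
= 6.8015e+06 /m

6.8015e+06
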